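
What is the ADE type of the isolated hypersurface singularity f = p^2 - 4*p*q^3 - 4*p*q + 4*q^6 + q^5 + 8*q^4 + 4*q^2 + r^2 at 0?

The Hessian of f at 0 has rank 2. Corank 1: A-series; mu = 4 gives A_4.

A4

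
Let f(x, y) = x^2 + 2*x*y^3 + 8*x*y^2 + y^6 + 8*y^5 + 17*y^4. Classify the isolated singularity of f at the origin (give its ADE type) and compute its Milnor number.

Type A3, Milnor number mu = 3.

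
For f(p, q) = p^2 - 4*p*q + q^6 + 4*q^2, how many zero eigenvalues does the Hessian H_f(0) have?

1

Hessian at 0 has rank 1.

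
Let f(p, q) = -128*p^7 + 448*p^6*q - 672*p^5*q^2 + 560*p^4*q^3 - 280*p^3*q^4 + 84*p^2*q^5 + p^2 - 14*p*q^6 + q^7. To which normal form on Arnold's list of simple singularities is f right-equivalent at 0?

A_{6}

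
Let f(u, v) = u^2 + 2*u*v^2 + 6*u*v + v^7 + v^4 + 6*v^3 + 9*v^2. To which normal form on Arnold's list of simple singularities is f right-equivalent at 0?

A6

The Hessian of f at 0 is [[2, 6], [6, 18]] with rank 1, so corank 1. A Groebner basis of the Jacobian ideal J(f) in C{u,v} is {u^3 + 9*u^2*v - 27*u^2 - 108*u*v + 81*u + 243*v, u + v^2 + 3*v}; counting standard monomials gives mu = 6. Corank 1: A-series; mu = 6 gives A_6.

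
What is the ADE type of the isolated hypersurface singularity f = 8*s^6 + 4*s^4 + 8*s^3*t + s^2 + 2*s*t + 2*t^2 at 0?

A1

The Hessian of f at 0 has rank 2. Corank 0: nondegenerate Morse point, so A_1.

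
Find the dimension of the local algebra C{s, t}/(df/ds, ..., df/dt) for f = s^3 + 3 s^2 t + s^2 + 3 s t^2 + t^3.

The Hessian of f at 0 has rank 1. Corank 1: A-series; mu = 2 gives A_2.

2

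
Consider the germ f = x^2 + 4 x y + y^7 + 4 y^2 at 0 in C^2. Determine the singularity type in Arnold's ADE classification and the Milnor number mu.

Type A6, Milnor number mu = 6.

The Hessian of f at 0 has rank 1. Corank 1: A-series; mu = 6 gives A_6.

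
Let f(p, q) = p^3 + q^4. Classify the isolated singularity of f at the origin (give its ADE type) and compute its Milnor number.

Type E_{6}, Milnor number mu = 6.

The Hessian of f at 0 is [[0, 0], [0, 0]] with rank 0, so corank 2. A Groebner basis of the Jacobian ideal J(f) in C{p,q} is {q^3, p^2}; counting standard monomials gives mu = 6. Corank 2; j^3 = p^3 is a perfect cube, so E-series; the 4-jet and mu = 6 give E_6.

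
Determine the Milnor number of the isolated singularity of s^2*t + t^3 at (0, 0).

4

The Hessian of f at 0 is [[0, 0], [0, 0]] with rank 0, so corank 2. A Groebner basis of the Jacobian ideal J(f) in C{s,t} is {t^3, s^2 + 3*t^2, s*t}; counting standard monomials gives mu = 4. Corank 2; j^3 = t*(s^2 + t^2) splits into three distinct lines over C (the quadratic factor has nonzero discriminant), so D_4.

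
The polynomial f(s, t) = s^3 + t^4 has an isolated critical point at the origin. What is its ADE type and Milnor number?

The Hessian of f at 0 has rank 0. Corank 2; j^3 = s^3 is a perfect cube, so E-series; the 4-jet and mu = 6 give E_6.

Type E6, Milnor number mu = 6.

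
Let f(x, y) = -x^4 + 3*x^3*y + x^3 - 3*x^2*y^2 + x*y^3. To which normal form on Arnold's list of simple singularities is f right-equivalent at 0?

E_{7}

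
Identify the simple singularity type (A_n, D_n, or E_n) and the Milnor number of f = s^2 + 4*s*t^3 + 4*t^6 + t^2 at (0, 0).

The Hessian of f at 0 is [[2, 0], [0, 2]] with rank 2, so corank 0. A Groebner basis of the Jacobian ideal J(f) in C{s,t} is {s, t}; counting standard monomials gives mu = 1. Corank 0: nondegenerate Morse point, so A_1.

Type A_1, Milnor number mu = 1.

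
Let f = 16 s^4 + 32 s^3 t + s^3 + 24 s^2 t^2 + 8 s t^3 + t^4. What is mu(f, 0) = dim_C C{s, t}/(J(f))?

6

The Hessian of f at 0 has rank 0. Corank 2; j^3 = s^3 is a perfect cube, so E-series; the 4-jet and mu = 6 give E_6.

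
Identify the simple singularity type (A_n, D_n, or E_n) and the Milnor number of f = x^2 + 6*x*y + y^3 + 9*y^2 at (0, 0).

The Hessian of f at 0 is [[2, 6], [6, 18]] with rank 1, so corank 1. A Groebner basis of the Jacobian ideal J(f) in C{x,y} is {y^2, x + 3*y}; counting standard monomials gives mu = 2. Corank 1: A-series; mu = 2 gives A_2.

Type A2, Milnor number mu = 2.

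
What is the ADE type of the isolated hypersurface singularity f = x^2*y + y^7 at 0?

D_8

The Hessian of f at 0 is [[0, 0], [0, 0]] with rank 0, so corank 2. A Groebner basis of the Jacobian ideal J(f) in C{x,y} is {x^2/7 + y^6, x^3, x*y}; counting standard monomials gives mu = 8. Corank 2; j^3 = x^2*y has shape L^2 M (L != M), so D-series; mu = 8 gives D_8.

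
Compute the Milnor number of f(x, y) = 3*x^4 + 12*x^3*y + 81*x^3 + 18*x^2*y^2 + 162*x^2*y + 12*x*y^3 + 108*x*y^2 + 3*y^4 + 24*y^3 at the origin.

6

The Hessian of f at 0 is [[0, 0], [0, 0]] with rank 0, so corank 2. A Groebner basis of the Jacobian ideal J(f) in C{x,y} is {y^4, x*y^2 + 7*y^3/9, x^2 + 4*x*y/3 + 4*y^2/9}; counting standard monomials gives mu = 6. Corank 2; j^3 = 3*(3*x + 2*y)^3 is a perfect cube, so E-series; the 4-jet and mu = 6 give E_6.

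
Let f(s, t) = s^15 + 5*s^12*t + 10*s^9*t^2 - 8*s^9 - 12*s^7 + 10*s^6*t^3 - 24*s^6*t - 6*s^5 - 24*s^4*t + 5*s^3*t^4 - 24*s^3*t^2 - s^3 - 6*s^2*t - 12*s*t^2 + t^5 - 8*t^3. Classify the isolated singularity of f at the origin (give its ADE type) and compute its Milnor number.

Type E8, Milnor number mu = 8.

The Hessian of f at 0 has rank 0. Corank 2; j^3 = -(s + 2*t)^3 is a perfect cube, so E-series; the 5-jet and mu = 8 give E_8.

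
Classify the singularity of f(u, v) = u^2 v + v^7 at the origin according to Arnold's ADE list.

D8

The Hessian of f at 0 has rank 0. Corank 2; j^3 = u^2*v has shape L^2 M (L != M), so D-series; mu = 8 gives D_8.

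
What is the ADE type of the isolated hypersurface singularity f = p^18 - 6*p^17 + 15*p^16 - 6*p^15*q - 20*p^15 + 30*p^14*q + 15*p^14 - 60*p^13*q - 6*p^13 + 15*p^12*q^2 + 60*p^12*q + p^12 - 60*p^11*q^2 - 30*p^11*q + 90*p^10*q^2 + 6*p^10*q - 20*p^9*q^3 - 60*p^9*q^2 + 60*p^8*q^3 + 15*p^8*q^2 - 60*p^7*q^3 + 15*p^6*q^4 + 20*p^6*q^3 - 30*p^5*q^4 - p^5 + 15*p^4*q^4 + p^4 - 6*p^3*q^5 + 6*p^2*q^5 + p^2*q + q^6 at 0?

The Hessian of f at 0 is [[0, 0], [0, 0]] with rank 0, so corank 2. A Groebner basis of the Jacobian ideal J(f) in C{p,q} is {p^2/6 + q^5, p^3, p*q}; counting standard monomials gives mu = 7. Corank 2; j^3 = p^2*q has shape L^2 M (L != M), so D-series; mu = 7 gives D_7.

D7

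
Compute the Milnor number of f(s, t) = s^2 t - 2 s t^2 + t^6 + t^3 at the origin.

The Hessian of f at 0 is [[0, 0], [0, 0]] with rank 0, so corank 2. A Groebner basis of the Jacobian ideal J(f) in C{s,t} is {s^2/6 + t^5 - t^2/6, s^3 - t^3, s*t - t^2}; counting standard monomials gives mu = 7. Corank 2; j^3 = t*(s - t)^2 has shape L^2 M (L != M), so D-series; mu = 7 gives D_7.

7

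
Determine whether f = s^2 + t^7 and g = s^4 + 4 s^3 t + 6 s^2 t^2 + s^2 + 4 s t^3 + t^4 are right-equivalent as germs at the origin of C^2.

No.

The Hessian of f at 0 is [[2, 0], [0, 0]] with rank 1, so corank 1. A Groebner basis of the Jacobian ideal J(f) in C{s,t} is {t^6, s}; counting standard monomials gives mu = 6. Corank 1: A-series; mu = 6 gives A_6. The Hessian of g at 0 is [[2, 0], [0, 0]] with rank 1, so corank 1. A Groebner basis of the Jacobian ideal J(g) in C{s,t} is {t^3, s}; counting standard monomials gives mu = 3. Corank 1: A-series; mu = 3 gives A_3. f is A_6 but g is A_3, hence not right-equivalent.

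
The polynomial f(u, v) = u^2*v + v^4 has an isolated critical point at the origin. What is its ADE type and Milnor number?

Type D_{5}, Milnor number mu = 5.

The Hessian of f at 0 has rank 0. Corank 2; j^3 = u^2*v has shape L^2 M (L != M), so D-series; mu = 5 gives D_5.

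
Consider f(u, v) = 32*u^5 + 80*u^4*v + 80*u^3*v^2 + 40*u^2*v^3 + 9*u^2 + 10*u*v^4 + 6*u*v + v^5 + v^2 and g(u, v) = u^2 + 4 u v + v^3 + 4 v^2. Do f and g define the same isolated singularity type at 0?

No.

The Hessian of f at 0 is [[18, 6], [6, 2]] with rank 1, so corank 1. A Groebner basis of the Jacobian ideal J(f) in C{u,v} is {v^4, u + v/3}; counting standard monomials gives mu = 4. Corank 1: A-series; mu = 4 gives A_4. The Hessian of g at 0 is [[2, 4], [4, 8]] with rank 1, so corank 1. A Groebner basis of the Jacobian ideal J(g) in C{u,v} is {v^2, u + 2*v}; counting standard monomials gives mu = 2. Corank 1: A-series; mu = 2 gives A_2. f is A_4 but g is A_2, hence not right-equivalent.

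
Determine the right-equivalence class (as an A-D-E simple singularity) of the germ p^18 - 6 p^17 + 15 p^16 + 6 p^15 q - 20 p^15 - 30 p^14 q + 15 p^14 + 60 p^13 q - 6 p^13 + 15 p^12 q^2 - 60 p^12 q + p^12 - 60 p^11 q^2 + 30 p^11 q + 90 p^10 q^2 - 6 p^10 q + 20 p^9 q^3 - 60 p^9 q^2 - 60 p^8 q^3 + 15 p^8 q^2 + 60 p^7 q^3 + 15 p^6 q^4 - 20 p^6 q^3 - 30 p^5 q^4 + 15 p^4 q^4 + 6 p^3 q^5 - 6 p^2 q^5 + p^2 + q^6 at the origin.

A5

The Hessian of f at 0 is [[2, 0], [0, 0]] with rank 1, so corank 1. A Groebner basis of the Jacobian ideal J(f) in C{p,q} is {q^5, p}; counting standard monomials gives mu = 5. Corank 1: A-series; mu = 5 gives A_5.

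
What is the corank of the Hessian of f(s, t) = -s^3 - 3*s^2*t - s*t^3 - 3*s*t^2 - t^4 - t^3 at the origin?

2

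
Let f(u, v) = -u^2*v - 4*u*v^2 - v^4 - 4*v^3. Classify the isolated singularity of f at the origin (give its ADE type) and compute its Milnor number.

The Hessian of f at 0 has rank 0. Corank 2; j^3 = -v*(u + 2*v)^2 has shape L^2 M (L != M), so D-series; mu = 5 gives D_5.

Type D_{5}, Milnor number mu = 5.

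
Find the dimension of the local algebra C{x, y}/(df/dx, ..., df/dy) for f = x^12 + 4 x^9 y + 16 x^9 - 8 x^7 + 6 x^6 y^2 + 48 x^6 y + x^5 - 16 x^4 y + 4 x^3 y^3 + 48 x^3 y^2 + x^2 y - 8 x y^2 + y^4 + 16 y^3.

5

The Hessian of f at 0 has rank 0. Corank 2; j^3 = y*(x - 4*y)^2 has shape L^2 M (L != M), so D-series; mu = 5 gives D_5.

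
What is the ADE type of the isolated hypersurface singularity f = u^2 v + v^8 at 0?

D9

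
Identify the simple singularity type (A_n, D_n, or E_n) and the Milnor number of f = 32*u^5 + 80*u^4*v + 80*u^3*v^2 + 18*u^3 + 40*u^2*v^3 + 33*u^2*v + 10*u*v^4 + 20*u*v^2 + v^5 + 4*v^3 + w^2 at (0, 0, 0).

Type D_{6}, Milnor number mu = 6.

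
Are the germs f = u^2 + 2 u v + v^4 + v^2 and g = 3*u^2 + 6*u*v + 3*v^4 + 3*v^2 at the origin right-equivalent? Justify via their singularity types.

The Hessian of f at 0 is [[2, 2], [2, 2]] with rank 1, so corank 1. A Groebner basis of the Jacobian ideal J(f) in C{u,v} is {v^3, u + v}; counting standard monomials gives mu = 3. Corank 1: A-series; mu = 3 gives A_3. The Hessian of g at 0 is [[6, 6], [6, 6]] with rank 1, so corank 1. A Groebner basis of the Jacobian ideal J(g) in C{u,v} is {v^3, u + v}; counting standard monomials gives mu = 3. Corank 1: A-series; mu = 3 gives A_3. Both have type A_3, hence right-equivalent.

Yes.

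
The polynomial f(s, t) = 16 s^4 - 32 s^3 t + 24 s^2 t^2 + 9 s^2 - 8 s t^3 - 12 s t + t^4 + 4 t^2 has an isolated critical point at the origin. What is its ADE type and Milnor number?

Type A_3, Milnor number mu = 3.

The Hessian of f at 0 has rank 1. Corank 1: A-series; mu = 3 gives A_3.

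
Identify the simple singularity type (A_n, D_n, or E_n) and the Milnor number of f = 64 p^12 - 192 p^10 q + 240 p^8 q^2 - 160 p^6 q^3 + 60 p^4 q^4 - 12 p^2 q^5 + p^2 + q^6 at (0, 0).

Type A_{5}, Milnor number mu = 5.

The Hessian of f at 0 has rank 1. Corank 1: A-series; mu = 5 gives A_5.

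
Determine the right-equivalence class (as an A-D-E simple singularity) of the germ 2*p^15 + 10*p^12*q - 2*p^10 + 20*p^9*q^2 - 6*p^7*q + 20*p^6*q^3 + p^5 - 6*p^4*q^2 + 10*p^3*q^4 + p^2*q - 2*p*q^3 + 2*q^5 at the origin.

D_{6}

The Hessian of f at 0 is [[0, 0], [0, 0]] with rank 0, so corank 2. A Groebner basis of the Jacobian ideal J(f) in C{p,q} is {p^3, p^2*q, p^2/4 + p*q^2, -p*q + q^3}; counting standard monomials gives mu = 6. Corank 2; j^3 = p^2*q has shape L^2 M (L != M), so D-series; mu = 6 gives D_6.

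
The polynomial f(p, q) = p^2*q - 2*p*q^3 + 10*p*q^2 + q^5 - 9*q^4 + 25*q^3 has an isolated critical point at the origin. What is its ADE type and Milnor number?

The Hessian of f at 0 has rank 0. Corank 2; j^3 = q*(p + 5*q)^2 has shape L^2 M (L != M), so D-series; mu = 5 gives D_5.

Type D_{5}, Milnor number mu = 5.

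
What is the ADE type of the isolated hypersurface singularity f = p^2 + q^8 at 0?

A7

The Hessian of f at 0 has rank 1. Corank 1: A-series; mu = 7 gives A_7.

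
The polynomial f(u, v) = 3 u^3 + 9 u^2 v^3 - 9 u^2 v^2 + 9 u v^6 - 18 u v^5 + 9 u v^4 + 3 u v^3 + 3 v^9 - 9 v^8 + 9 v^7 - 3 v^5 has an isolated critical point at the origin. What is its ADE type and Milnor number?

Type E_7, Milnor number mu = 7.

The Hessian of f at 0 has rank 0. Corank 2; j^3 = 3*u^3 is a perfect cube, so E-series; the 4-jet and mu = 7 give E_7.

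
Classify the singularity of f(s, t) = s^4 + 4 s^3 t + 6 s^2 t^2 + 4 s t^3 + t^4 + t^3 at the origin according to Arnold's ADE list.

E6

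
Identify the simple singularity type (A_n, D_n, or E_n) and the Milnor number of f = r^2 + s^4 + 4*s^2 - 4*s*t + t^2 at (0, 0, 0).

Type A3, Milnor number mu = 3.

The Hessian of f at 0 has rank 2. Corank 1: A-series; mu = 3 gives A_3.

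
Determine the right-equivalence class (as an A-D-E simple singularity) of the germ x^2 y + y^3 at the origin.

The Hessian of f at 0 has rank 0. Corank 2; j^3 = y*(x^2 + y^2) splits into three distinct lines over C (the quadratic factor has nonzero discriminant), so D_4.

D_{4}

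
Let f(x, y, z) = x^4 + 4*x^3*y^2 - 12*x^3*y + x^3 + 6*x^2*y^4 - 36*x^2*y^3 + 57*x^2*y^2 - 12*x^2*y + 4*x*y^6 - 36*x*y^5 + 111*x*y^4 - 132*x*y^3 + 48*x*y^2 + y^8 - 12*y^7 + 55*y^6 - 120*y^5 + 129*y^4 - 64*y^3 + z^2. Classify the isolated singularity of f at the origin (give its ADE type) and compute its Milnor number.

Type E_{6}, Milnor number mu = 6.

The Hessian of f at 0 has rank 1. Corank 2; j^3 = (x - 4*y)^3 is a perfect cube, so E-series; the 4-jet and mu = 6 give E_6.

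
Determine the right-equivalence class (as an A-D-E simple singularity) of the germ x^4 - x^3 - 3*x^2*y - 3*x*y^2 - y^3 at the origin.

E_{6}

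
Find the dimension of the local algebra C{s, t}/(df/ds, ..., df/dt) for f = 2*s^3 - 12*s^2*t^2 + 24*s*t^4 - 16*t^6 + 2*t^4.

6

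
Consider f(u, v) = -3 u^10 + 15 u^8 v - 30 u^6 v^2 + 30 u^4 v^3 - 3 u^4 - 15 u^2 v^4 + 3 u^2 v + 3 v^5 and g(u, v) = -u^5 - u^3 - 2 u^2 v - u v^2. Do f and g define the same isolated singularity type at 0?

The Hessian of f at 0 is [[0, 0], [0, 0]] with rank 0, so corank 2. A Groebner basis of the Jacobian ideal J(f) in C{u,v} is {u^2/5 + v^4, u^3, u*v}; counting standard monomials gives mu = 6. Corank 2; j^3 = 3*u^2*v has shape L^2 M (L != M), so D-series; mu = 6 gives D_6. The Hessian of g at 0 is [[0, 0], [0, 0]] with rank 0, so corank 2. A Groebner basis of the Jacobian ideal J(g) in C{u,v} is {u*v/5 + v^4 + v^2/5, u*v^2 + v^3, u^2 + u*v}; counting standard monomials gives mu = 6. Corank 2; j^3 = -u*(u + v)^2 has shape L^2 M (L != M), so D-series; mu = 6 gives D_6. Both have type D_6, hence right-equivalent.

Yes.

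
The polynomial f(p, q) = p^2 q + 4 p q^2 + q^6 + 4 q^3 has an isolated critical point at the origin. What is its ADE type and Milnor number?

The Hessian of f at 0 is [[0, 0], [0, 0]] with rank 0, so corank 2. A Groebner basis of the Jacobian ideal J(f) in C{p,q} is {p^2/6 + q^5 - 2*q^2/3, p^3 + 8*q^3, p*q + 2*q^2}; counting standard monomials gives mu = 7. Corank 2; j^3 = q*(p + 2*q)^2 has shape L^2 M (L != M), so D-series; mu = 7 gives D_7.

Type D_7, Milnor number mu = 7.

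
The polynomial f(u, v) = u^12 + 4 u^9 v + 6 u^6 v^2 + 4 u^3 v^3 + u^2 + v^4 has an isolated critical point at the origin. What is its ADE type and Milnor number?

Type A_{3}, Milnor number mu = 3.

The Hessian of f at 0 is [[2, 0], [0, 0]] with rank 1, so corank 1. A Groebner basis of the Jacobian ideal J(f) in C{u,v} is {v^3, u}; counting standard monomials gives mu = 3. Corank 1: A-series; mu = 3 gives A_3.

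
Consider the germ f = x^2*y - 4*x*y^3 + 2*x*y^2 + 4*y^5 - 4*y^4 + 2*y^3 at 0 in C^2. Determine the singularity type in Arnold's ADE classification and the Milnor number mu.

Type D_{4}, Milnor number mu = 4.

The Hessian of f at 0 has rank 0. Corank 2; j^3 = y*(x^2 + 2*x*y + 2*y^2) splits into three distinct lines over C (the quadratic factor has nonzero discriminant), so D_4.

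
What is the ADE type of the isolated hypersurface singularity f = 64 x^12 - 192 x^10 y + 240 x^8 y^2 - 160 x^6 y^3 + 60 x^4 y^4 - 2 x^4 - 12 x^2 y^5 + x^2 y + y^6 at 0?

D_7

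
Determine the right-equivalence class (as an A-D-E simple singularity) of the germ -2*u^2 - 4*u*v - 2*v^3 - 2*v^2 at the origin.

A_{2}

The Hessian of f at 0 has rank 1. Corank 1: A-series; mu = 2 gives A_2.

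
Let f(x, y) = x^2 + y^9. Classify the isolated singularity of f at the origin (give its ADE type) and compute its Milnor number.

Type A8, Milnor number mu = 8.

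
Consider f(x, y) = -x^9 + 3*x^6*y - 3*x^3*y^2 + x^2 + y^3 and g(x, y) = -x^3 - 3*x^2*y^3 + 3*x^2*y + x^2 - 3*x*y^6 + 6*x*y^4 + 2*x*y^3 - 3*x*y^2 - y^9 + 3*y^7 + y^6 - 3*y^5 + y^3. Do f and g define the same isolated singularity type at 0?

The Hessian of f at 0 has rank 1. Corank 1: A-series; mu = 2 gives A_2. The Hessian of g at 0 has rank 1. Corank 1: A-series; mu = 2 gives A_2. Both have type A_2, hence right-equivalent.

Yes.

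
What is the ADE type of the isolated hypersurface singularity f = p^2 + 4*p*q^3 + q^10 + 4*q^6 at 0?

A_9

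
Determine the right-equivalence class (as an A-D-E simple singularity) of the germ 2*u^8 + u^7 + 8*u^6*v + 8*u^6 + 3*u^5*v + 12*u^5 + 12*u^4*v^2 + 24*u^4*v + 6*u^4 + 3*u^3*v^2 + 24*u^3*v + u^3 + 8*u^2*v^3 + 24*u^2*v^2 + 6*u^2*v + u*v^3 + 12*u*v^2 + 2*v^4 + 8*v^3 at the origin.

The Hessian of f at 0 is [[0, 0], [0, 0]] with rank 0, so corank 2. A Groebner basis of the Jacobian ideal J(f) in C{u,v} is {-3*u^2/164 - 3*u*v/41 + v^4 - v^3/164 - 3*v^2/41, u^3 + 141*u^2/82 + 282*u*v/41 + 703*v^3/82 + 282*v^2/41, u^2*v - 95*u^2/164 - 95*u*v/41 - 2063*v^3/492 - 95*v^2/41, 6*u^2/41 + u*v^2 + 24*u*v/41 + 84*v^3/41 + 24*v^2/41}; counting standard monomials gives mu = 7. Corank 2; j^3 = (u + 2*v)^3 is a perfect cube, so E-series; the 4-jet and mu = 7 give E_7.

E_7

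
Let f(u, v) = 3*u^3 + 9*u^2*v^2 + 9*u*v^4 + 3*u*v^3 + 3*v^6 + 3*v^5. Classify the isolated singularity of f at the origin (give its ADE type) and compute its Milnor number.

Type E_7, Milnor number mu = 7.

The Hessian of f at 0 is [[0, 0], [0, 0]] with rank 0, so corank 2. A Groebner basis of the Jacobian ideal J(f) in C{u,v} is {-u^2 + v^4 - v^3/3, u^3, u^2*v + u^2/3 + v^3/9, u^2 + u*v^2 + v^3/3}; counting standard monomials gives mu = 7. Corank 2; j^3 = 3*u^3 is a perfect cube, so E-series; the 4-jet and mu = 7 give E_7.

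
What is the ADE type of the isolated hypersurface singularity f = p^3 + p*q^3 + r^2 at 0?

The Hessian of f at 0 has rank 1. Corank 2; j^3 = p^3 is a perfect cube, so E-series; the 4-jet and mu = 7 give E_7.

E_7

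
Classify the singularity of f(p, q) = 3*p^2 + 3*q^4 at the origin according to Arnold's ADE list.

The Hessian of f at 0 has rank 1. Corank 1: A-series; mu = 3 gives A_3.

A3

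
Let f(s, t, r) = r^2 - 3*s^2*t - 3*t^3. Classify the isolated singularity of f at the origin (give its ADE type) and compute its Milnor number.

The Hessian of f at 0 is [[0, 0, 0], [0, 0, 0], [0, 0, 2]] with rank 1, so corank 2. A Groebner basis of the Jacobian ideal J(f) in C{s,t,r} is {t^3, s^2 + 3*t^2, s*t, r}; counting standard monomials gives mu = 4. Corank 2; j^3 = -3*t*(s^2 + t^2) splits into three distinct lines over C (the quadratic factor has nonzero discriminant), so D_4.

Type D_{4}, Milnor number mu = 4.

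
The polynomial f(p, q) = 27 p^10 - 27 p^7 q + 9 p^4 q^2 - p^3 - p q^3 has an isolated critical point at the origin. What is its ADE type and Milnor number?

The Hessian of f at 0 has rank 0. Corank 2; j^3 = -p^3 is a perfect cube, so E-series; the 4-jet and mu = 7 give E_7.

Type E_{7}, Milnor number mu = 7.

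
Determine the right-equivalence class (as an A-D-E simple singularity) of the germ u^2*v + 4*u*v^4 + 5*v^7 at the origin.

D_8

The Hessian of f at 0 is [[0, 0], [0, 0]] with rank 0, so corank 2. A Groebner basis of the Jacobian ideal J(f) in C{u,v} is {-2*u^2/3 + u*v^3, u*v/2 + v^4, u^3, u^2*v}; counting standard monomials gives mu = 8. Corank 2; j^3 = u^2*v has shape L^2 M (L != M), so D-series; mu = 8 gives D_8.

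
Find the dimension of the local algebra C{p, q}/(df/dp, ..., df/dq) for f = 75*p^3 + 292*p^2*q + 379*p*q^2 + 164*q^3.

The Hessian of f at 0 has rank 0. Corank 2; j^3 = (3*p + 4*q)*(25*p^2 + 64*p*q + 41*q^2) splits into three distinct lines over C (the quadratic factor has nonzero discriminant), so D_4.

4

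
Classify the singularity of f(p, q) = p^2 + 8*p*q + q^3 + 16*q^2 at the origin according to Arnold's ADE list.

A_2

The Hessian of f at 0 is [[2, 8], [8, 32]] with rank 1, so corank 1. A Groebner basis of the Jacobian ideal J(f) in C{p,q} is {q^2, p + 4*q}; counting standard monomials gives mu = 2. Corank 1: A-series; mu = 2 gives A_2.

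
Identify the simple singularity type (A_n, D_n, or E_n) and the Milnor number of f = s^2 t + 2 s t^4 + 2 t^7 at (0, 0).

The Hessian of f at 0 has rank 0. Corank 2; j^3 = s^2*t has shape L^2 M (L != M), so D-series; mu = 8 gives D_8.

Type D_{8}, Milnor number mu = 8.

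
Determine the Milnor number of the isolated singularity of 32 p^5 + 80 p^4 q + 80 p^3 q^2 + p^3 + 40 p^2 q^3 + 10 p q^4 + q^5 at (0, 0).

The Hessian of f at 0 has rank 0. Corank 2; j^3 = p^3 is a perfect cube, so E-series; the 5-jet and mu = 8 give E_8.

8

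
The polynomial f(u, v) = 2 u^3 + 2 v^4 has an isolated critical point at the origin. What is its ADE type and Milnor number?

Type E_6, Milnor number mu = 6.

The Hessian of f at 0 has rank 0. Corank 2; j^3 = 2*u^3 is a perfect cube, so E-series; the 4-jet and mu = 6 give E_6.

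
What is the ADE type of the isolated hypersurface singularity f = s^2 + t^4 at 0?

A_{3}

The Hessian of f at 0 has rank 1. Corank 1: A-series; mu = 3 gives A_3.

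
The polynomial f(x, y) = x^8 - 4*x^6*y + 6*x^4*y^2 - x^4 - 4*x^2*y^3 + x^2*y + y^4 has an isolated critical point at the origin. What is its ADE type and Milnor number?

The Hessian of f at 0 is [[0, 0], [0, 0]] with rank 0, so corank 2. A Groebner basis of the Jacobian ideal J(f) in C{x,y} is {x^3, x^2/4 + y^3, x*y}; counting standard monomials gives mu = 5. Corank 2; j^3 = x^2*y has shape L^2 M (L != M), so D-series; mu = 5 gives D_5.

Type D_{5}, Milnor number mu = 5.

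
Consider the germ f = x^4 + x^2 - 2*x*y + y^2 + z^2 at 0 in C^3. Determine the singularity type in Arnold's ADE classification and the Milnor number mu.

Type A_3, Milnor number mu = 3.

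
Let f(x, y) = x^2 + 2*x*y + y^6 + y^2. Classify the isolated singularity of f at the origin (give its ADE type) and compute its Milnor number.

Type A5, Milnor number mu = 5.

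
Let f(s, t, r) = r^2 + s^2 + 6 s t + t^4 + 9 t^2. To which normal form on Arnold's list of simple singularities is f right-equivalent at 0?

The Hessian of f at 0 has rank 2. Corank 1: A-series; mu = 3 gives A_3.

A_3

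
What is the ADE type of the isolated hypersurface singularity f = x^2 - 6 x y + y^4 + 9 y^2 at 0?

The Hessian of f at 0 has rank 1. Corank 1: A-series; mu = 3 gives A_3.

A_3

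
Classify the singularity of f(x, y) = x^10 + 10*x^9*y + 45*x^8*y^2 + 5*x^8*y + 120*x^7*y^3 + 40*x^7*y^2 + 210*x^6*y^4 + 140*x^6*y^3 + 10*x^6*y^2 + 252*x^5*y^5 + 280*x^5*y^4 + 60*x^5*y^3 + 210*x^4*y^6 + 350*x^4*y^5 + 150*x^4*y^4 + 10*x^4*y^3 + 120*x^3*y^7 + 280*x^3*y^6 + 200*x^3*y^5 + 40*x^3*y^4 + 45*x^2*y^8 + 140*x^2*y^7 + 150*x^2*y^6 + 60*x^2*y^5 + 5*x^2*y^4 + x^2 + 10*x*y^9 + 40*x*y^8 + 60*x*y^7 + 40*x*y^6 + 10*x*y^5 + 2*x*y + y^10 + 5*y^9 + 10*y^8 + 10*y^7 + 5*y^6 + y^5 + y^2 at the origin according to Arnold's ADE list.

A4

The Hessian of f at 0 has rank 1. Corank 1: A-series; mu = 4 gives A_4.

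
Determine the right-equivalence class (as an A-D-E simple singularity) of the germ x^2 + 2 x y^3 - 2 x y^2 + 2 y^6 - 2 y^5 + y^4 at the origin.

A5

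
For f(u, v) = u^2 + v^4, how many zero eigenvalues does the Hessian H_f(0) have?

Hessian at 0 has rank 1.

1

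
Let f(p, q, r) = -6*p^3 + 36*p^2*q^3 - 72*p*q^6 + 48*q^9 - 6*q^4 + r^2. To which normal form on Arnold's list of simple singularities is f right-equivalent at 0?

E_6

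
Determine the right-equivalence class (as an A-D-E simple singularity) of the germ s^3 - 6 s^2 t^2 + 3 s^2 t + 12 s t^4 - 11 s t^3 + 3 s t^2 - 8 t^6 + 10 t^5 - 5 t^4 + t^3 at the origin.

E7

The Hessian of f at 0 is [[0, 0], [0, 0]] with rank 0, so corank 2. A Groebner basis of the Jacobian ideal J(f) in C{s,t} is {-s^2/4 - s*t/2 + t^4 - t^3/12 - t^2/4, s^3 - 7*s^2/4 - 7*s*t/2 + 5*t^3/12 - 7*t^2/4, s^2*t + 13*s^2/12 + 13*s*t/6 - 23*t^3/36 + 13*t^2/12, -s^2/2 + s*t^2 - s*t + 5*t^3/6 - t^2/2}; counting standard monomials gives mu = 7. Corank 2; j^3 = (s + t)^3 is a perfect cube, so E-series; the 4-jet and mu = 7 give E_7.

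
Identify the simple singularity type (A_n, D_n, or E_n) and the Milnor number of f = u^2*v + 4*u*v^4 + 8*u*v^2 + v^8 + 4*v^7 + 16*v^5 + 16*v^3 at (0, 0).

Type D_{9}, Milnor number mu = 9.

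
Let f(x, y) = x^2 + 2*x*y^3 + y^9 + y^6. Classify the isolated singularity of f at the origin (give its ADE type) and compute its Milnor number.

Type A8, Milnor number mu = 8.

The Hessian of f at 0 is [[2, 0], [0, 0]] with rank 1, so corank 1. A Groebner basis of the Jacobian ideal J(f) in C{x,y} is {x^2*y^2, x^3, x + y^3}; counting standard monomials gives mu = 8. Corank 1: A-series; mu = 8 gives A_8.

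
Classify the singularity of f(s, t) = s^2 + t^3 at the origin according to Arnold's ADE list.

The Hessian of f at 0 has rank 1. Corank 1: A-series; mu = 2 gives A_2.

A_2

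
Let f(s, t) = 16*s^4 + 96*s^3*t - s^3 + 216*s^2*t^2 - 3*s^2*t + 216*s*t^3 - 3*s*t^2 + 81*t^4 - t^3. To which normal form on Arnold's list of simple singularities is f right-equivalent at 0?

E6

The Hessian of f at 0 is [[0, 0], [0, 0]] with rank 0, so corank 2. A Groebner basis of the Jacobian ideal J(f) in C{s,t} is {t^4, s*t^2 + 7*t^3/6, s^2 + 2*s*t + t^2}; counting standard monomials gives mu = 6. Corank 2; j^3 = -(s + t)^3 is a perfect cube, so E-series; the 4-jet and mu = 6 give E_6.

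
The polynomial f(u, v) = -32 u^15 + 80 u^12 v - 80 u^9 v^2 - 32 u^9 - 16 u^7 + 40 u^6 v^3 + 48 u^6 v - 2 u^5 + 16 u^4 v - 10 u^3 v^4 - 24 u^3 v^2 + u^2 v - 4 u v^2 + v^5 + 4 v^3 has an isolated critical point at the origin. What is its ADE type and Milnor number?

Type D_{6}, Milnor number mu = 6.

The Hessian of f at 0 is [[0, 0], [0, 0]] with rank 0, so corank 2. A Groebner basis of the Jacobian ideal J(f) in C{u,v} is {u*v/32 + v^4 - v^2/16, u*v^2 - 2*v^3, u^2 - 133*u*v/32 + 69*v^2/16}; counting standard monomials gives mu = 6. Corank 2; j^3 = v*(u - 2*v)^2 has shape L^2 M (L != M), so D-series; mu = 6 gives D_6.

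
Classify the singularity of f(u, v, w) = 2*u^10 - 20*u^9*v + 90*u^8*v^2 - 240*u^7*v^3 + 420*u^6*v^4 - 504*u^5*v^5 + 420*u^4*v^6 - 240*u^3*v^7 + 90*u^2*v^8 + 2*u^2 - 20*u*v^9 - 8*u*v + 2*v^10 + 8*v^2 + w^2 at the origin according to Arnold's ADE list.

A9

The Hessian of f at 0 is [[4, -8, 0], [-8, 16, 0], [0, 0, 2]] with rank 2, so corank 1. A Groebner basis of the Jacobian ideal J(f) in C{u,v,w} is {v^9, u - 2*v, w}; counting standard monomials gives mu = 9. Corank 1: A-series; mu = 9 gives A_9.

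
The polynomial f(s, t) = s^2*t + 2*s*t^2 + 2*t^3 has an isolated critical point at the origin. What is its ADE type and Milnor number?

Type D_4, Milnor number mu = 4.

The Hessian of f at 0 is [[0, 0], [0, 0]] with rank 0, so corank 2. A Groebner basis of the Jacobian ideal J(f) in C{s,t} is {t^3, s^2 + 2*t^2, s*t + t^2}; counting standard monomials gives mu = 4. Corank 2; j^3 = t*(s^2 + 2*s*t + 2*t^2) splits into three distinct lines over C (the quadratic factor has nonzero discriminant), so D_4.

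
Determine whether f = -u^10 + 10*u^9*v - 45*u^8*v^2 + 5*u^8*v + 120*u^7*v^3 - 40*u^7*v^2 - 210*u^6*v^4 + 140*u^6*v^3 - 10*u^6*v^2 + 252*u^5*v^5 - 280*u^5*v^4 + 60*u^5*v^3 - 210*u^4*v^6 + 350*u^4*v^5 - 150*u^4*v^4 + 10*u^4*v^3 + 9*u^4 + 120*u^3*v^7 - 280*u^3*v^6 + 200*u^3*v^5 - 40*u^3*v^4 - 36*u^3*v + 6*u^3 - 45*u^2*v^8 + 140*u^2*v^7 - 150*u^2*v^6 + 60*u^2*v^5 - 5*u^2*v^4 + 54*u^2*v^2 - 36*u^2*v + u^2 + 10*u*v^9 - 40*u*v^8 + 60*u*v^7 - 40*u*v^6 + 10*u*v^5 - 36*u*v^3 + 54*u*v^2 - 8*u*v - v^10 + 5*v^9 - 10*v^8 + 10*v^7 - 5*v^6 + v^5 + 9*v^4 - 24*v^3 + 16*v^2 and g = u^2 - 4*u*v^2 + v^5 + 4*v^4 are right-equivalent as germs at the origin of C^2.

The Hessian of f at 0 has rank 1. Corank 1: A-series; mu = 4 gives A_4. The Hessian of g at 0 has rank 1. Corank 1: A-series; mu = 4 gives A_4. Both have type A_4, hence right-equivalent.

Yes.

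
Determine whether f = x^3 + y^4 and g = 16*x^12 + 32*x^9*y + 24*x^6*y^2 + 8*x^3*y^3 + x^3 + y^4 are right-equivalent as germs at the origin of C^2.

Yes.

The Hessian of f at 0 is [[0, 0], [0, 0]] with rank 0, so corank 2. A Groebner basis of the Jacobian ideal J(f) in C{x,y} is {y^3, x^2}; counting standard monomials gives mu = 6. Corank 2; j^3 = x^3 is a perfect cube, so E-series; the 4-jet and mu = 6 give E_6. The Hessian of g at 0 is [[0, 0], [0, 0]] with rank 0, so corank 2. A Groebner basis of the Jacobian ideal J(g) in C{x,y} is {y^3, x^2}; counting standard monomials gives mu = 6. Corank 2; j^3 = x^3 is a perfect cube, so E-series; the 4-jet and mu = 6 give E_6. Both have type E_6, hence right-equivalent.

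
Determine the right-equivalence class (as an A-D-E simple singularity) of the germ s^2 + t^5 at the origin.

The Hessian of f at 0 is [[2, 0], [0, 0]] with rank 1, so corank 1. A Groebner basis of the Jacobian ideal J(f) in C{s,t} is {t^4, s}; counting standard monomials gives mu = 4. Corank 1: A-series; mu = 4 gives A_4.

A_{4}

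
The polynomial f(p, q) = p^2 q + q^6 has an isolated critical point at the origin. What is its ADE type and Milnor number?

Type D_{7}, Milnor number mu = 7.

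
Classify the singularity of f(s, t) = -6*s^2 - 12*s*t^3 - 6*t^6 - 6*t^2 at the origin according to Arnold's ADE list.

A_1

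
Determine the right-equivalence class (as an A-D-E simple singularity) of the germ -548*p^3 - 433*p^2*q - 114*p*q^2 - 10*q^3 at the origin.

The Hessian of f at 0 is [[0, 0], [0, 0]] with rank 0, so corank 2. A Groebner basis of the Jacobian ideal J(f) in C{p,q} is {q^3, p^2 - 6*q^2/73, p*q + 21*q^2/73}; counting standard monomials gives mu = 4. Corank 2; j^3 = -(4*p + q)*(137*p^2 + 74*p*q + 10*q^2) splits into three distinct lines over C (the quadratic factor has nonzero discriminant), so D_4.

D4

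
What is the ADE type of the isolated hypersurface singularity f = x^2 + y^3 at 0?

A2

The Hessian of f at 0 has rank 1. Corank 1: A-series; mu = 2 gives A_2.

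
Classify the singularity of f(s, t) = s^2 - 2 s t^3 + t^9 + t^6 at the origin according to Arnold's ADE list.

The Hessian of f at 0 is [[2, 0], [0, 0]] with rank 1, so corank 1. A Groebner basis of the Jacobian ideal J(f) in C{s,t} is {s^2*t^2, s^3, -s + t^3}; counting standard monomials gives mu = 8. Corank 1: A-series; mu = 8 gives A_8.

A_{8}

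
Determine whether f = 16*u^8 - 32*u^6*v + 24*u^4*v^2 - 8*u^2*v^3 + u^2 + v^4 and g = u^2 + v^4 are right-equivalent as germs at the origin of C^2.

Yes.

The Hessian of f at 0 has rank 1. Corank 1: A-series; mu = 3 gives A_3. The Hessian of g at 0 has rank 1. Corank 1: A-series; mu = 3 gives A_3. Both have type A_3, hence right-equivalent.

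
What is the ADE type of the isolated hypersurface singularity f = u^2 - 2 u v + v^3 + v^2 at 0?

A_2

The Hessian of f at 0 is [[2, -2], [-2, 2]] with rank 1, so corank 1. A Groebner basis of the Jacobian ideal J(f) in C{u,v} is {v^2, u - v}; counting standard monomials gives mu = 2. Corank 1: A-series; mu = 2 gives A_2.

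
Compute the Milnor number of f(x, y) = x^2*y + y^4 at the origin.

The Hessian of f at 0 has rank 0. Corank 2; j^3 = x^2*y has shape L^2 M (L != M), so D-series; mu = 5 gives D_5.

5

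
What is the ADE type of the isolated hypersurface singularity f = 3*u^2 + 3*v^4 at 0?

A_{3}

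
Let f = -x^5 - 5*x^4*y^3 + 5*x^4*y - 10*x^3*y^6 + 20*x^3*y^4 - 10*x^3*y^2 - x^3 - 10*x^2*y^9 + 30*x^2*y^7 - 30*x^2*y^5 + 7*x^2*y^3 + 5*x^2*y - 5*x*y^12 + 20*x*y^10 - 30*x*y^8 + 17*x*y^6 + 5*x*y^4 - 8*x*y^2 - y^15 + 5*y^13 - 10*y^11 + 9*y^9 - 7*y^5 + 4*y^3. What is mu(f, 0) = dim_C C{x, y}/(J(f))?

6

The Hessian of f at 0 is [[0, 0], [0, 0]] with rank 0, so corank 2. A Groebner basis of the Jacobian ideal J(f) in C{x,y} is {-x*y/4 + y^4 + y^2/2, x*y^2 - 2*y^3, x^2 - 11*x*y/4 + 3*y^2/2}; counting standard monomials gives mu = 6. Corank 2; j^3 = -(x - 2*y)^2*(x - y) has shape L^2 M (L != M), so D-series; mu = 6 gives D_6.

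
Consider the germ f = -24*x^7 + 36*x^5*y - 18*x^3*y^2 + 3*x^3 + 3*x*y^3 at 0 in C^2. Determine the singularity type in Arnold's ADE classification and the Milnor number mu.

Type E7, Milnor number mu = 7.

The Hessian of f at 0 has rank 0. Corank 2; j^3 = 3*x^3 is a perfect cube, so E-series; the 4-jet and mu = 7 give E_7.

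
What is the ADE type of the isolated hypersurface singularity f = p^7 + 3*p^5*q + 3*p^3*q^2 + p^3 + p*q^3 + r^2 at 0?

The Hessian of f at 0 is [[0, 0, 0], [0, 0, 0], [0, 0, 2]] with rank 1, so corank 2. A Groebner basis of the Jacobian ideal J(f) in C{p,q,r} is {p^3, p*q^2, 3*p^2 + q^3, r}; counting standard monomials gives mu = 7. Corank 2; j^3 = p^3 is a perfect cube, so E-series; the 4-jet and mu = 7 give E_7.

E_7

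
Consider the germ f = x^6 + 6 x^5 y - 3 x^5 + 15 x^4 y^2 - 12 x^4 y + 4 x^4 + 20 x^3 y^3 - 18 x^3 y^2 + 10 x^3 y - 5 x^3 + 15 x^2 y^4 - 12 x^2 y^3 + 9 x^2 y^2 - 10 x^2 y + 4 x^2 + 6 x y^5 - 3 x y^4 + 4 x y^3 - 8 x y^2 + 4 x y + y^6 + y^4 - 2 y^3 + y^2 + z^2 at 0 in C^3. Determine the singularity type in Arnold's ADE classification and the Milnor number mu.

The Hessian of f at 0 has rank 2. Corank 1: A-series; mu = 2 gives A_2.

Type A2, Milnor number mu = 2.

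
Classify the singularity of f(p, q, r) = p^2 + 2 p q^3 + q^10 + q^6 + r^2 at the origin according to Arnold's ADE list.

The Hessian of f at 0 has rank 2. Corank 1: A-series; mu = 9 gives A_9.

A9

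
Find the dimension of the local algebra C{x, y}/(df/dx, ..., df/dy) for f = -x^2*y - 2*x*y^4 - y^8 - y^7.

The Hessian of f at 0 has rank 0. Corank 2; j^3 = -x^2*y has shape L^2 M (L != M), so D-series; mu = 9 gives D_9.

9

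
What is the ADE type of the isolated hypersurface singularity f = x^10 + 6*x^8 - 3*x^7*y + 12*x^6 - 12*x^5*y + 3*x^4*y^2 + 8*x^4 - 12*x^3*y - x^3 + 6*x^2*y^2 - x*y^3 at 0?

E_{7}

The Hessian of f at 0 is [[0, 0], [0, 0]] with rank 0, so corank 2. A Groebner basis of the Jacobian ideal J(f) in C{x,y} is {3*x^2/4 + y^4 + y^3/4, x^3, x^2*y - x^2/4 - y^3/12, -x^2 + x*y^2 - y^3/3}; counting standard monomials gives mu = 7. Corank 2; j^3 = -x^3 is a perfect cube, so E-series; the 4-jet and mu = 7 give E_7.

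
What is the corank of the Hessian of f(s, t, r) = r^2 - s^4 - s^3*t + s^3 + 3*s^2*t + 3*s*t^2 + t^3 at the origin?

Hessian at 0 has rank 1.

2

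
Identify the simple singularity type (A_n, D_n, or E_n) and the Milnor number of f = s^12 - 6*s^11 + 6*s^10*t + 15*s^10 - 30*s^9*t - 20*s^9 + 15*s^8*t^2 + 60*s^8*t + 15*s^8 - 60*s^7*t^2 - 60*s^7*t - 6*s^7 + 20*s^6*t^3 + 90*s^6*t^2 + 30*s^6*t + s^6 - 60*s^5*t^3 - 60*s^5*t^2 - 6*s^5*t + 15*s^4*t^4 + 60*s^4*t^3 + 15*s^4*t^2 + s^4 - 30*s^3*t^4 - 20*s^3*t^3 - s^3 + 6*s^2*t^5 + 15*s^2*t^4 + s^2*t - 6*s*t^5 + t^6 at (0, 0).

Type D7, Milnor number mu = 7.

The Hessian of f at 0 has rank 0. Corank 2; j^3 = -s^2*(s - t) has shape L^2 M (L != M), so D-series; mu = 7 gives D_7.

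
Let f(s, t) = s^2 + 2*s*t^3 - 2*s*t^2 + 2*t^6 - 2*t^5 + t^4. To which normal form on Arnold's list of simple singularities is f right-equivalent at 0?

A_5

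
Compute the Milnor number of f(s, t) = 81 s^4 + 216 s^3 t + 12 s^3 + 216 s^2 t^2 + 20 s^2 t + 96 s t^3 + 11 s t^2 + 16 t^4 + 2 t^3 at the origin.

5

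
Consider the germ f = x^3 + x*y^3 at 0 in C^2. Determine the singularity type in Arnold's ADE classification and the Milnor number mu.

Type E_7, Milnor number mu = 7.

The Hessian of f at 0 is [[0, 0], [0, 0]] with rank 0, so corank 2. A Groebner basis of the Jacobian ideal J(f) in C{x,y} is {x^3, x*y^2, 3*x^2 + y^3}; counting standard monomials gives mu = 7. Corank 2; j^3 = x^3 is a perfect cube, so E-series; the 4-jet and mu = 7 give E_7.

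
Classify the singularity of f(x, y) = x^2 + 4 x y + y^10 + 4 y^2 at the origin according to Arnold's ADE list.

A9

The Hessian of f at 0 has rank 1. Corank 1: A-series; mu = 9 gives A_9.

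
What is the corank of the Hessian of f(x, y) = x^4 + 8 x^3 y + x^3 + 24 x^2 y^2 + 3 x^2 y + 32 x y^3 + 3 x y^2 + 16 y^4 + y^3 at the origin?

2

Hessian at 0 has rank 0.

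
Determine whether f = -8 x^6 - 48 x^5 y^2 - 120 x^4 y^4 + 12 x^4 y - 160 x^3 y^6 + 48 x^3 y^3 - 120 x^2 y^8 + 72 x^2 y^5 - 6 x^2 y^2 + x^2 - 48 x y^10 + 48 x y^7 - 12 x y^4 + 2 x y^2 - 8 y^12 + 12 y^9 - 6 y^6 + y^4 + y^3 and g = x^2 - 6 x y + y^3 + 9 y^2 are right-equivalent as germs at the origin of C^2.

The Hessian of f at 0 is [[2, 0], [0, 0]] with rank 1, so corank 1. A Groebner basis of the Jacobian ideal J(f) in C{x,y} is {y^2, x}; counting standard monomials gives mu = 2. Corank 1: A-series; mu = 2 gives A_2. The Hessian of g at 0 is [[2, -6], [-6, 18]] with rank 1, so corank 1. A Groebner basis of the Jacobian ideal J(g) in C{x,y} is {y^2, x - 3*y}; counting standard monomials gives mu = 2. Corank 1: A-series; mu = 2 gives A_2. Both have type A_2, hence right-equivalent.

Yes.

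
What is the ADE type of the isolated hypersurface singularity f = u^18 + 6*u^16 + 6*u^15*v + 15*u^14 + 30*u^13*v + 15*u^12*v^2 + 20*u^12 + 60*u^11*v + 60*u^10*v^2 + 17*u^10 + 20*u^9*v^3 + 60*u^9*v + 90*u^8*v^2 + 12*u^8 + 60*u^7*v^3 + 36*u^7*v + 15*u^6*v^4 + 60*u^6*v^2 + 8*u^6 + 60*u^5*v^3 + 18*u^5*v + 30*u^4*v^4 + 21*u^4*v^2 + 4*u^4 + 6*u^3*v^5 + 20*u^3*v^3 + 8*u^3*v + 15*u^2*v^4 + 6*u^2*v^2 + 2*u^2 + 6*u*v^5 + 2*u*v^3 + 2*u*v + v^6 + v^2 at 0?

A1

The Hessian of f at 0 has rank 2. Corank 0: nondegenerate Morse point, so A_1.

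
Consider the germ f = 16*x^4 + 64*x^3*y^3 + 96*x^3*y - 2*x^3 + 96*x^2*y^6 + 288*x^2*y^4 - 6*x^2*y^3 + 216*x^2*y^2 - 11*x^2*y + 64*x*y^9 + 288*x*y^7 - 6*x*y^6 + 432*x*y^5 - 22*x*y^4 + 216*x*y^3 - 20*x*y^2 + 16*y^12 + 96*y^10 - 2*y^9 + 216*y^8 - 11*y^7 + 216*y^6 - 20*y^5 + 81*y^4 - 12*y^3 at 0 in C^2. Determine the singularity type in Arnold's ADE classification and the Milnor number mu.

Type D_{5}, Milnor number mu = 5.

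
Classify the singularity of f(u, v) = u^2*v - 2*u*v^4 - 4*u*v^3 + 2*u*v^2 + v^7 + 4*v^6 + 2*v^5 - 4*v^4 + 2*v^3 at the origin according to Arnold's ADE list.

D4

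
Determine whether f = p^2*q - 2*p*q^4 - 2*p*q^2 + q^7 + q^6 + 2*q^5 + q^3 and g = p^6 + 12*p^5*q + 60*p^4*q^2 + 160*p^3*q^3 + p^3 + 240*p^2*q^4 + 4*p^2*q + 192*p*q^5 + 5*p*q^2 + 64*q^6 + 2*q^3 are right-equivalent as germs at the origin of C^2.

Yes.

The Hessian of f at 0 has rank 0. Corank 2; j^3 = q*(p - q)^2 has shape L^2 M (L != M), so D-series; mu = 7 gives D_7. The Hessian of g at 0 has rank 0. Corank 2; j^3 = (p + q)^2*(p + 2*q) has shape L^2 M (L != M), so D-series; mu = 7 gives D_7. Both have type D_7, hence right-equivalent.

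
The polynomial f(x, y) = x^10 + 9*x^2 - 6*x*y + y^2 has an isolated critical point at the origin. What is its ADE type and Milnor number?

Type A9, Milnor number mu = 9.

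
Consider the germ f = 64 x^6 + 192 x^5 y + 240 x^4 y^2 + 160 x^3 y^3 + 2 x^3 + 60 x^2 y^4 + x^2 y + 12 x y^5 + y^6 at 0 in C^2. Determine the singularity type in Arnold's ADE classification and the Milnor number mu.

The Hessian of f at 0 has rank 0. Corank 2; j^3 = x^2*(2*x + y) has shape L^2 M (L != M), so D-series; mu = 7 gives D_7.

Type D_7, Milnor number mu = 7.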